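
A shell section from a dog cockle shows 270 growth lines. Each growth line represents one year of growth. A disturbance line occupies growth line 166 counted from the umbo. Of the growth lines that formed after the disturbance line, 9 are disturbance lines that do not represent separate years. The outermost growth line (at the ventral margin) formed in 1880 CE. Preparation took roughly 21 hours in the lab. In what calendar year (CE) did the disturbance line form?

1785 CE

270 − 166 = 104 growth lines lie beyond the disturbance line toward the ventral margin.
Excluding 9 false growth lines: 104 − 9 = 95.
Counting back 95 years from 1880 CE places the disturbance line in 1880 − 95 = 1785 CE.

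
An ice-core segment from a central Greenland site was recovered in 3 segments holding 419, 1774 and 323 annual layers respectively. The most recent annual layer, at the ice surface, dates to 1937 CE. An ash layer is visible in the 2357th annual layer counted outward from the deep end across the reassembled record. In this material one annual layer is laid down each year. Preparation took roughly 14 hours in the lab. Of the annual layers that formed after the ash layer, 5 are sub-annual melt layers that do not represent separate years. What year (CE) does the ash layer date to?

Total annual layers = 419 + 1774 + 323 = 2516.
The ash layer sits at annual layer 2357 from the deep end, so 2516 − 2357 = 159 annual layers formed after it.
Excluding 5 false annual layers: 159 − 5 = 154.
The annual layer at the ice surface is 1937 CE, so the ash layer dates to 1937 − 154 = 1783 CE.

1783 CE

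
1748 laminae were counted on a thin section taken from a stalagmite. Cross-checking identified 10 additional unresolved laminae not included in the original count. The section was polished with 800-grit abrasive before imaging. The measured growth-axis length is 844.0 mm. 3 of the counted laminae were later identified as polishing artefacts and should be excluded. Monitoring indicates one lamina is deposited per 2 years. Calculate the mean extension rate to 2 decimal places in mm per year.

0.24 mm per year

True lamina count = 1748 − 3 + 10 = 1755.
At 2 years per lamina, 1755 × 2 = 3510 years.
844.0 mm over 3510 years gives 844.0 / 3510 ≈ 0.24 mm per year.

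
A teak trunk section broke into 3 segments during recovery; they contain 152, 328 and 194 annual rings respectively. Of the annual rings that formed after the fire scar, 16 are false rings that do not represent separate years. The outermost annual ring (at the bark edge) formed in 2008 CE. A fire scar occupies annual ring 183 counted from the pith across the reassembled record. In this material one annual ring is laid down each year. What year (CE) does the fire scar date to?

1533 CE

Total annual rings = 152 + 328 + 194 = 674.
The fire scar sits at annual ring 183 from the pith, so 674 − 183 = 491 annual rings formed after it.
491 − 16 false = 475 true annual rings after the fire scar.
The annual ring at the bark edge is 2008 CE, so the fire scar dates to 2008 − 475 = 1533 CE.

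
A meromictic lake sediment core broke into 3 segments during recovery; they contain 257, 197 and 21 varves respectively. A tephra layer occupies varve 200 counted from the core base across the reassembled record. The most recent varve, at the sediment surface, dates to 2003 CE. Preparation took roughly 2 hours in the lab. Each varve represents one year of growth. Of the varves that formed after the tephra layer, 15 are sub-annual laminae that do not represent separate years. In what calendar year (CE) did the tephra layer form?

1743 CE

Total varves = 257 + 197 + 21 = 475.
The tephra layer sits at varve 200 from the core base, so 475 − 200 = 275 varves formed after it.
Removing the 15 false varves leaves 275 − 15 = 260 true varves beyond the tephra layer.
Counting back 260 years from 2003 CE places the tephra layer in 2003 − 260 = 1743 CE.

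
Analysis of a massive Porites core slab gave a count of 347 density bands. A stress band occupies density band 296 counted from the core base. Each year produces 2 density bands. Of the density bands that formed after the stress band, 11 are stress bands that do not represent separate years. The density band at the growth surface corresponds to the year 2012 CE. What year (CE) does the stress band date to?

Between density band 296 and the growth surface there are 347 − 296 = 51 density bands.
Removing the 11 false density bands leaves 51 − 11 = 40 true density bands beyond the stress band.
Dividing by 2 density bands per year: 40 / 2 = 20 years.
2012 − 20 = 1992 CE.

1992 CE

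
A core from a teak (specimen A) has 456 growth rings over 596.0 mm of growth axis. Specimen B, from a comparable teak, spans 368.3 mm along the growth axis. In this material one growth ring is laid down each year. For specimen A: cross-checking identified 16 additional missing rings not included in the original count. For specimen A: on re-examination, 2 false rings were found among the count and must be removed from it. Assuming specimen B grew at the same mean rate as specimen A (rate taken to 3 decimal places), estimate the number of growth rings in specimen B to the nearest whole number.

290 growth rings

Specimen A: true growth ring count = 456 − 2 + 16 = 470.
A: 596.0 mm over 470 years gives 596.0 / 470 ≈ 1.268 mm per year.
B spans 368.3 / 1.268 = 290.46 years ≈ 290 growth rings.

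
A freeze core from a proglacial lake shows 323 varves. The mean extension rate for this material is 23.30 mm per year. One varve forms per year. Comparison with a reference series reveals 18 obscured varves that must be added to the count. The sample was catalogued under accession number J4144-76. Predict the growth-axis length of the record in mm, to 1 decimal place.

7945.3 mm

After corrections the count is 323 + 18 = 341 varves.
Predicted length = 23.30 mm/year × 341 years = 7945.3 mm.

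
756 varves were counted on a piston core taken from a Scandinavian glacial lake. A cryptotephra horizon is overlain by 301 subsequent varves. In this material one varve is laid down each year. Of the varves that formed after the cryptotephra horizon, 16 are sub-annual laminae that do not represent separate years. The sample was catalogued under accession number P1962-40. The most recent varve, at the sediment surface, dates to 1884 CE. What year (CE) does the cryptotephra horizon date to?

There are 301 varves younger than the cryptotephra horizon.
Excluding 16 false varves: 301 − 16 = 285.
The varve at the sediment surface is 1884 CE, so the cryptotephra horizon dates to 1884 − 285 = 1599 CE.

1599 CE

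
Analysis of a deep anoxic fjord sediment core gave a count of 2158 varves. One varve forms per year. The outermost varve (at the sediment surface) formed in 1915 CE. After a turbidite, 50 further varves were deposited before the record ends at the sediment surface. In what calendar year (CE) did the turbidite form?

1865 CE

There are 50 varves younger than the turbidite.
Counting back 50 years from 1915 CE places the turbidite in 1915 − 50 = 1865 CE.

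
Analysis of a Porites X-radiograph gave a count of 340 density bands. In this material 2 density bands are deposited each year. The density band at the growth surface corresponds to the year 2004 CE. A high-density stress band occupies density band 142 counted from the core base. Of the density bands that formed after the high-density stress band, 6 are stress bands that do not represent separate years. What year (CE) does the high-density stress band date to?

The high-density stress band sits at density band 142 from the core base, so 340 − 142 = 198 density bands formed after it.
Removing the 6 false density bands leaves 198 − 6 = 192 true density bands beyond the high-density stress band.
192 density bands at 2 per year is 192 / 2 = 96 years.
The density band at the growth surface is 2004 CE, so the high-density stress band dates to 2004 − 96 = 1908 CE.

1908 CE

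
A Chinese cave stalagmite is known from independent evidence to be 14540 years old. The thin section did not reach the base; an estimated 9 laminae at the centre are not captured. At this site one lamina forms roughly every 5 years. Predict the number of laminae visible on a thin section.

Expected laminae: 14540 / 5 = 2908.
Less the 9 uncaptured laminae: 2908 − 9 = 2899.

2899 laminae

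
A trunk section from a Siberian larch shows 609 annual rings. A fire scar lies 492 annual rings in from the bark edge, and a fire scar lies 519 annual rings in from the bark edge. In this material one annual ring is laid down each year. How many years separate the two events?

27 years

The two markers are separated by 519 − 492 = 27 annual rings.
That is 27 years at one annual ring per year.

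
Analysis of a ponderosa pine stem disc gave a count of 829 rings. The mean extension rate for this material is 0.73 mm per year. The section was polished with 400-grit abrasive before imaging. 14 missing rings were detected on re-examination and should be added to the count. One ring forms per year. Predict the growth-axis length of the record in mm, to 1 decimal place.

After corrections the count is 829 + 14 = 843 rings.
Length ≈ 0.73 × 843 = 615.4 mm.

615.4 mm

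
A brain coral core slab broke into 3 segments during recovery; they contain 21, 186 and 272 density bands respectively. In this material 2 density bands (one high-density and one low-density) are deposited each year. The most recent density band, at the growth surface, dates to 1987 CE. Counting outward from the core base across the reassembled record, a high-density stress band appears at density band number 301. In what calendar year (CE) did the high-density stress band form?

1898 CE

Total density bands = 21 + 186 + 272 = 479.
The high-density stress band sits at density band 301 from the core base, so 479 − 301 = 178 density bands formed after it.
With 2 density bands per year, 178 / 2 = 89 years.
1987 − 89 = 1898 CE.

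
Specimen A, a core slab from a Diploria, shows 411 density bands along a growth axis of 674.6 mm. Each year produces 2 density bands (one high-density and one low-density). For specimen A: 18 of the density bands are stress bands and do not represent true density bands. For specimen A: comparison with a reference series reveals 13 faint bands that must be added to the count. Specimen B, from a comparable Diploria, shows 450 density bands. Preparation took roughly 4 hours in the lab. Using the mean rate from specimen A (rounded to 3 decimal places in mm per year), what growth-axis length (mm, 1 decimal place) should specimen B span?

747.7 mm

Specimen A: after corrections the count is 411 − 18 + 13 = 406 density bands.
Specimen A: 406 density bands at 2 per year is 406 / 2 = 203 years.
A: Extension rate ≈ 674.6 / 203 = 3.323 mm/year.
Specimen B: with 2 density bands per year, 450 / 2 = 225 years. For B, 3.323 mm/year × 225 years = 747.7 mm.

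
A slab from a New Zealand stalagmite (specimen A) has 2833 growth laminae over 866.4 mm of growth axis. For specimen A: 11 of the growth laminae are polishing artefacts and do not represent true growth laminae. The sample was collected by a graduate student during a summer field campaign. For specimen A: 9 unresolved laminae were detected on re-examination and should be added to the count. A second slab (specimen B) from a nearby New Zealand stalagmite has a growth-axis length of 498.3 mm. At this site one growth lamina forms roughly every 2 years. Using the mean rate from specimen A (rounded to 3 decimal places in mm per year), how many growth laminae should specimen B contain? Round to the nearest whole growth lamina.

1628 growth laminae

Specimen A: after corrections the count is 2833 − 11 + 9 = 2831 growth laminae.
Specimen A: 2831 growth laminae at 2 years each span 2831 × 2 = 5662 years.
A: 866.4 mm over 5662 years gives 866.4 / 5662 ≈ 0.153 mm/year.
Specimen B: 498.3 mm / 0.153 mm per year = 3256.86 years; at 2 years per growth lamina that is 3256.86 / 2 ≈ 1628 growth laminae.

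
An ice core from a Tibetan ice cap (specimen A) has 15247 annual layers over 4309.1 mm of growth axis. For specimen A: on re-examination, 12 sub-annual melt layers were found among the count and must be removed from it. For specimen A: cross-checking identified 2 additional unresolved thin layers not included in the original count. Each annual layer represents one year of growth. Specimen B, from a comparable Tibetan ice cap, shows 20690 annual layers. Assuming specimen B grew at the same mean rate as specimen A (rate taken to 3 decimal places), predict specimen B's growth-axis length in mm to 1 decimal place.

Specimen A: after corrections the count is 15247 − 12 + 2 = 15237 annual layers.
A: 4309.1 mm over 15237 years gives 4309.1 / 15237 ≈ 0.283 mm/year.
For B, 0.283 mm/year × 20690 years = 5855.3 mm.

5855.3 mm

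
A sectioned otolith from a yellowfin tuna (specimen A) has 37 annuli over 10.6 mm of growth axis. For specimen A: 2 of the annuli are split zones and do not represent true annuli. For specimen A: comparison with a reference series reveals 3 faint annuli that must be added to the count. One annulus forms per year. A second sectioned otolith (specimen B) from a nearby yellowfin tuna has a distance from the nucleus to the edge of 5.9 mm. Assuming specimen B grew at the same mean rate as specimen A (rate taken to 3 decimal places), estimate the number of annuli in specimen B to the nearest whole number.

21 annuli

Specimen A: correcting the raw count gives 37 − 2 + 3 = 38 true annuli.
A: Mean rate = 10.6 mm / 38 years ≈ 0.279 mm/yr.
Specimen B: 5.9 mm / 0.279 mm per year = 21.15 years ≈ 21 annuli.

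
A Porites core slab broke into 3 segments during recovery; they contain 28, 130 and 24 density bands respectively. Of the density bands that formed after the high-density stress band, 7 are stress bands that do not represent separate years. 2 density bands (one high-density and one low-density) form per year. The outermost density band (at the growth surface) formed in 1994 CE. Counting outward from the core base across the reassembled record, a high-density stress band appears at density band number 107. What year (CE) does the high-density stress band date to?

Total density bands = 28 + 130 + 24 = 182.
Between density band 107 and the growth surface there are 182 − 107 = 75 density bands.
Excluding 7 false density bands: 75 − 7 = 68.
68 density bands at 2 per year is 68 / 2 = 34 years.
The density band at the growth surface is 1994 CE, so the high-density stress band dates to 1994 − 34 = 1960 CE.

1960 CE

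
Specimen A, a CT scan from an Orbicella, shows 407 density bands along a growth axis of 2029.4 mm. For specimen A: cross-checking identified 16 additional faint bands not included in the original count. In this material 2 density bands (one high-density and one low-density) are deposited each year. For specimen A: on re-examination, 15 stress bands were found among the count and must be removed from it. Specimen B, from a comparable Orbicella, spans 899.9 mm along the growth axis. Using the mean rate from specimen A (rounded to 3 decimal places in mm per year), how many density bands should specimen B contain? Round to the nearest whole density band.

Specimen A: after corrections the count is 407 − 15 + 16 = 408 density bands.
Specimen A: 408 density bands at 2 per year is 408 / 2 = 204 years.
A: Extension rate ≈ 2029.4 / 204 = 9.948 mm/yr.
Specimen B: 899.9 mm / 9.948 mm per year = 90.46 years; at 2 density bands per year that is 90.46 × 2 ≈ 181 density bands.

181 density bands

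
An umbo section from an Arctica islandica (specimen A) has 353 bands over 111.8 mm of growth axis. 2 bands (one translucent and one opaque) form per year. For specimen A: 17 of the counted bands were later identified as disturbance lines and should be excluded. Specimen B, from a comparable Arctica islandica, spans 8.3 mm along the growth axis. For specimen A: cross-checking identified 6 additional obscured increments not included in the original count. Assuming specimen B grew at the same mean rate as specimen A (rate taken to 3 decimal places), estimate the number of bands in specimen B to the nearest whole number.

Specimen A: true band count = 353 − 17 + 6 = 342.
Specimen A: dividing by 2 bands per year: 342 / 2 = 171 years.
A: 111.8 mm over 171 years gives 111.8 / 171 ≈ 0.654 mm/yr.
B spans 8.3 / 0.654 = 12.69 years; at 2 bands per year that is 12.69 × 2 ≈ 25 bands.

25 bands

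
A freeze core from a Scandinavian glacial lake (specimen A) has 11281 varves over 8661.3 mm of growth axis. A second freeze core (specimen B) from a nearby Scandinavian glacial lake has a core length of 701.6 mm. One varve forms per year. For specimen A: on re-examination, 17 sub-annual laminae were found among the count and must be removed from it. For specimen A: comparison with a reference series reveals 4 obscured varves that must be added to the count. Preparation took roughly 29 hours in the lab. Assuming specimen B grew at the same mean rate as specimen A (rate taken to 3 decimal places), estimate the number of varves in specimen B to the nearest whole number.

Specimen A: after corrections the count is 11281 − 17 + 4 = 11268 varves.
A: Mean rate = 8661.3 mm / 11268 years ≈ 0.769 mm/yr.
Specimen B: 701.6 mm / 0.769 mm per year = 912.35 years ≈ 912 varves.

912 varves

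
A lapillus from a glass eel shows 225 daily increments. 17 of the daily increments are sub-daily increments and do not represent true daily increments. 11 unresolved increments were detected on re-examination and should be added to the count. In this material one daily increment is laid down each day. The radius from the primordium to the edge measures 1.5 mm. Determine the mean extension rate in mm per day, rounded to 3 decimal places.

Adjusted count: 225 − 17 + 11 = 219 daily increments.
Extension rate ≈ 1.5 / 219 = 0.007 mm per day.

0.007 mm per day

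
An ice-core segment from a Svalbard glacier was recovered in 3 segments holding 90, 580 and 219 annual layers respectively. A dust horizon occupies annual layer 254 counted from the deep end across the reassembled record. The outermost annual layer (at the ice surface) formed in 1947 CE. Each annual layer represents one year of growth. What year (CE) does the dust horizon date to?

1312 CE

Total annual layers = 90 + 580 + 219 = 889.
The dust horizon sits at annual layer 254 from the deep end, so 889 − 254 = 635 annual layers formed after it.
1947 − 635 = 1312 CE.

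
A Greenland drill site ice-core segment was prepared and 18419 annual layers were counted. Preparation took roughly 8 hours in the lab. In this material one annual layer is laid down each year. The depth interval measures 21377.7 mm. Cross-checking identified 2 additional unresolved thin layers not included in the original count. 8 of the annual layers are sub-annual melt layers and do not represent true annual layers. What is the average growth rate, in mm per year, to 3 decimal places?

1.161 mm per year

After corrections the count is 18419 − 8 + 2 = 18413 annual layers.
Extension rate ≈ 21377.7 / 18413 = 1.161 mm per year.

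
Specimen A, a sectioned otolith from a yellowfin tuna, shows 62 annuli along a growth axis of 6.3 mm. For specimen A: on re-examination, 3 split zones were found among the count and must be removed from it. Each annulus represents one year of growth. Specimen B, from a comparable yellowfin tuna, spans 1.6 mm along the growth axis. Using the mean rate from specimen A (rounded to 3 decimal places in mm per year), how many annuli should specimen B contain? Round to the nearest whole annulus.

Specimen A: true annulus count = 62 − 3 = 59.
A: 6.3 mm over 59 years gives 6.3 / 59 ≈ 0.107 mm per year.
B spans 1.6 / 0.107 = 14.95 years ≈ 15 annuli.

15 annuli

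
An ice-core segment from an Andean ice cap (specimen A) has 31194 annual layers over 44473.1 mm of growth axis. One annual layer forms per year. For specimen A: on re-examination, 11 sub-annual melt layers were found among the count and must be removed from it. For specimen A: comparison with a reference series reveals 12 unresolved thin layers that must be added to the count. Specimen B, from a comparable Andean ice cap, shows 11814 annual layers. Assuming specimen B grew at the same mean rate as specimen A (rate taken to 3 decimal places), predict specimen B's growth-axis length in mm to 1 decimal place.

16846.8 mm

Specimen A: correcting the raw count gives 31194 − 11 + 12 = 31195 true annual layers.
A: 44473.1 mm over 31195 years gives 44473.1 / 31195 ≈ 1.426 mm per year.
Length of B = 1.426 × 11814 = 16846.8 mm.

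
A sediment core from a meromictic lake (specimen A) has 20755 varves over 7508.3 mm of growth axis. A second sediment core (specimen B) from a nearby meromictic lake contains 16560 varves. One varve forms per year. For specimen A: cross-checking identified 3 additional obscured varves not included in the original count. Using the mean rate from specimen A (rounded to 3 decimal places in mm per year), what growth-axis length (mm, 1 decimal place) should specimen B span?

Specimen A: after corrections the count is 20755 + 3 = 20758 varves.
A: 7508.3 mm over 20758 years gives 7508.3 / 20758 ≈ 0.362 mm/year.
For B, 0.362 mm/year × 16560 years = 5994.7 mm.

5994.7 mm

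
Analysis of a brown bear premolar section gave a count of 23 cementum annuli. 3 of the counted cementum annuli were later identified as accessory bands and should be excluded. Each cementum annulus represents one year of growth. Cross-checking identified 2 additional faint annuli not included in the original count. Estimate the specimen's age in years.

Adjusted count: 23 − 3 + 2 = 22 cementum annuli.
With a one-to-one cementum annulus periodicity this is 22 years.

22 years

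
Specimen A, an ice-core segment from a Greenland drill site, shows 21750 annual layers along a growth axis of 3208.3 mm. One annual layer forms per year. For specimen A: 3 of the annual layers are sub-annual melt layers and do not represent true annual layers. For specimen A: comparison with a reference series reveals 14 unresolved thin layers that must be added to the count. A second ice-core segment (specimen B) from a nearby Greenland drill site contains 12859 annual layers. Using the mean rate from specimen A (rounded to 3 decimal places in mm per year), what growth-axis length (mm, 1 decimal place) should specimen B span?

1890.3 mm

Specimen A: true annual layer count = 21750 − 3 + 14 = 21761.
A: Extension rate ≈ 3208.3 / 21761 = 0.147 mm/yr.
Length of B = 0.147 × 12859 = 1890.3 mm.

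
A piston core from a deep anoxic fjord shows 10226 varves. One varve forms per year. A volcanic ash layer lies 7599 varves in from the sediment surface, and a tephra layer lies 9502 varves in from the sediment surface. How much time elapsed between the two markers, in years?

1903 years

9502 − 7599 = 1903 varves lie between the two events.
That is 1903 years at one varve per year.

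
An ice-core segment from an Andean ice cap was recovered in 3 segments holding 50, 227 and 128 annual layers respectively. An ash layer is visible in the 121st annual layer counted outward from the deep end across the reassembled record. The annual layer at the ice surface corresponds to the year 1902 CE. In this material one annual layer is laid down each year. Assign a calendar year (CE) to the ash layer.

Total annual layers = 50 + 227 + 128 = 405.
Between annual layer 121 and the ice surface there are 405 − 121 = 284 annual layers.
Counting back 284 years from 1902 CE places the ash layer in 1902 − 284 = 1618 CE.

1618 CE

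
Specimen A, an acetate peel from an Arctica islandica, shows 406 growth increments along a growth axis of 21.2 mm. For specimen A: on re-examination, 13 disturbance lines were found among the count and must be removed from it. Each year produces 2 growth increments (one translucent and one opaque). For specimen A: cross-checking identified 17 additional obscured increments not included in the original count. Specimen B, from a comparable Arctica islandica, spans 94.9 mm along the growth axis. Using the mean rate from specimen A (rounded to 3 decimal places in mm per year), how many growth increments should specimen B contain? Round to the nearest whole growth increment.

Specimen A: adjusted count: 406 − 13 + 17 = 410 growth increments.
Specimen A: with 2 growth increments per year, 410 / 2 = 205 years.
A: 21.2 mm over 205 years gives 21.2 / 205 ≈ 0.103 mm/yr.
For B, 94.9 / 0.103 = 921.36 years; at 2 growth increments per year that is 921.36 × 2 ≈ 1843 growth increments.

1843 growth increments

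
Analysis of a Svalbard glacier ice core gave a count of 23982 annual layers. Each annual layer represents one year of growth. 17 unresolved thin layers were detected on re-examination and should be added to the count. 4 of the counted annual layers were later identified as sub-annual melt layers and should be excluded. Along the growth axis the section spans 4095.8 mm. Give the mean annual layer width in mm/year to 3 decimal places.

True annual layer count = 23982 − 4 + 17 = 23995.
4095.8 mm over 23995 years gives 4095.8 / 23995 ≈ 0.171 mm/year.

0.171 mm/year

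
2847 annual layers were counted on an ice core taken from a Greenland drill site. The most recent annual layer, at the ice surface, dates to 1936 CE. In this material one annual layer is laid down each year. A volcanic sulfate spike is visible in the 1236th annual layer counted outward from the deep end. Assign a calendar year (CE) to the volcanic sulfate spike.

Between annual layer 1236 and the ice surface there are 2847 − 1236 = 1611 annual layers.
The annual layer at the ice surface is 1936 CE, so the volcanic sulfate spike dates to 1936 − 1611 = 325 CE.

325 CE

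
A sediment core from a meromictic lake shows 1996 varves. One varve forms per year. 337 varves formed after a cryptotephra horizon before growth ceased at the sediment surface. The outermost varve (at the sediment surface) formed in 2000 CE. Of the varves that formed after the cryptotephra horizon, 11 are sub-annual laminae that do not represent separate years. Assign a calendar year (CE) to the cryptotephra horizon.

1674 CE

337 varves post-date the cryptotephra horizon.
Excluding 11 false varves: 337 − 11 = 326.
Counting back 326 years from 2000 CE places the cryptotephra horizon in 2000 − 326 = 1674 CE.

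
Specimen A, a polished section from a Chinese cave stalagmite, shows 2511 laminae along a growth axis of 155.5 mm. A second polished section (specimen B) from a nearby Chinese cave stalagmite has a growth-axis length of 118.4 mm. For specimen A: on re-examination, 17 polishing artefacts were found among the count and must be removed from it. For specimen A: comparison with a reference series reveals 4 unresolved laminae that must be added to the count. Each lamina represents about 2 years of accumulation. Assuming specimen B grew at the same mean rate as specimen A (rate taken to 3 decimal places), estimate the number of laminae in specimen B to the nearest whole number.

1910 laminae

Specimen A: correcting the raw count gives 2511 − 17 + 4 = 2498 true laminae.
Specimen A: at 2 years per lamina, 2498 × 2 = 4996 years.
A: Mean rate = 155.5 mm / 4996 years ≈ 0.031 mm per year.
Specimen B: 118.4 mm / 0.031 mm per year = 3819.35 years; at 2 years per lamina that is 3819.35 / 2 ≈ 1910 laminae.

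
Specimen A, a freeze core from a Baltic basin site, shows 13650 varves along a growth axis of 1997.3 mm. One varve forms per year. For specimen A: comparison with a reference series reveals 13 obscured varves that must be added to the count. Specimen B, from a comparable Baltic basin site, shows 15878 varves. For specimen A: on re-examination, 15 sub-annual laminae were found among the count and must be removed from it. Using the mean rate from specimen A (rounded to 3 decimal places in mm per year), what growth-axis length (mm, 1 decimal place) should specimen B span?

2318.2 mm

Specimen A: after corrections the count is 13650 − 15 + 13 = 13648 varves.
A: Extension rate ≈ 1997.3 / 13648 = 0.146 mm per year.
For B, 0.146 mm/year × 15878 years = 2318.2 mm.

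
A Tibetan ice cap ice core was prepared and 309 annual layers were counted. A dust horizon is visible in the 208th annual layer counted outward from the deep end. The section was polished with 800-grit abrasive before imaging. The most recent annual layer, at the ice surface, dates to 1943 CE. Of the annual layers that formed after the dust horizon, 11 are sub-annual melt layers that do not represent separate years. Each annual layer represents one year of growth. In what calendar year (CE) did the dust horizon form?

1853 CE

Between annual layer 208 and the ice surface there are 309 − 208 = 101 annual layers.
101 − 11 false = 90 true annual layers after the dust horizon.
1943 − 90 = 1853 CE.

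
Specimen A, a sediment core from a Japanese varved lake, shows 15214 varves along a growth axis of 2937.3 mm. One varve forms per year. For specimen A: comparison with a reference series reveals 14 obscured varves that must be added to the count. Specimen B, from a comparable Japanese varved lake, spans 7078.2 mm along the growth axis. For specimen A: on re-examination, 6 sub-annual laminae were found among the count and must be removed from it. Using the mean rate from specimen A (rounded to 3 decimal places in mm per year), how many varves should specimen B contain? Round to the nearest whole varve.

Specimen A: true varve count = 15214 − 6 + 14 = 15222.
A: Extension rate ≈ 2937.3 / 15222 = 0.193 mm/yr.
Specimen B: 7078.2 mm / 0.193 mm per year = 36674.61 years ≈ 36675 varves.

36675 varves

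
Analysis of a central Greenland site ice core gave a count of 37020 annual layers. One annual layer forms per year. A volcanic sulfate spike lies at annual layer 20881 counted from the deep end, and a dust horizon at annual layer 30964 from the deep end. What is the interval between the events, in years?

The two markers are separated by 30964 − 20881 = 10083 annual layers.
One annual layer per year makes the interval 10083 years.

10083 yr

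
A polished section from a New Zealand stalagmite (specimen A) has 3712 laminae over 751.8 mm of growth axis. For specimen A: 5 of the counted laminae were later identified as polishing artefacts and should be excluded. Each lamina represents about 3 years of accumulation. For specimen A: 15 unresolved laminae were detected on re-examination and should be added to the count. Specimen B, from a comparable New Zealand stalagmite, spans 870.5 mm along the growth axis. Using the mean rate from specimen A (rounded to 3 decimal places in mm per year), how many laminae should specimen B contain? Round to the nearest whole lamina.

4331 laminae

Specimen A: true lamina count = 3712 − 5 + 15 = 3722.
Specimen A: 3722 laminae at 3 years each span 3722 × 3 = 11166 years.
A: Extension rate ≈ 751.8 / 11166 = 0.067 mm/year.
Specimen B: 870.5 mm / 0.067 mm per year = 12992.54 years; at 3 years per lamina that is 12992.54 / 3 ≈ 4331 laminae.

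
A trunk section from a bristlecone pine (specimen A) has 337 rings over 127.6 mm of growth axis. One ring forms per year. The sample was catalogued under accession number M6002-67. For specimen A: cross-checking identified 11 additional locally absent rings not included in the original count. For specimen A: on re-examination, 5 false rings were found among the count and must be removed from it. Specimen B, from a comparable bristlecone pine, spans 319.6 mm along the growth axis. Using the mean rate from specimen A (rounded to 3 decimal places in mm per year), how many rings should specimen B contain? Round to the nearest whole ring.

Specimen A: adjusted count: 337 − 5 + 11 = 343 rings.
A: Mean rate = 127.6 mm / 343 years ≈ 0.372 mm/yr.
B spans 319.6 / 0.372 = 859.14 years ≈ 859 rings.

859 rings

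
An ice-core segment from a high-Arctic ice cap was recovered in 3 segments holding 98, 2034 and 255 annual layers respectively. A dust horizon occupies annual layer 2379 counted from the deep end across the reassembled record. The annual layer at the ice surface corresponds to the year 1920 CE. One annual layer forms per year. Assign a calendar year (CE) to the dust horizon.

1912 CE

Total annual layers = 98 + 2034 + 255 = 2387.
The dust horizon sits at annual layer 2379 from the deep end, so 2387 − 2379 = 8 annual layers formed after it.
1920 − 8 = 1912 CE.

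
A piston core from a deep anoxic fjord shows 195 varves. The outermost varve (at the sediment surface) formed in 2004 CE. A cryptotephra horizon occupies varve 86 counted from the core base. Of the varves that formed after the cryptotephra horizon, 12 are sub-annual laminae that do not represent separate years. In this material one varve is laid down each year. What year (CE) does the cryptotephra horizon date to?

Between varve 86 and the sediment surface there are 195 − 86 = 109 varves.
Removing the 12 false varves leaves 109 − 12 = 97 true varves beyond the cryptotephra horizon.
2004 − 97 = 1907 CE.

1907 CE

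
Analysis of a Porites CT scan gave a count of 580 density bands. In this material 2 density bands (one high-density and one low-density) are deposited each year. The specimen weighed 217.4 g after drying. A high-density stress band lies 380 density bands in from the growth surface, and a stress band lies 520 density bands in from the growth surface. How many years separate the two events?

70 years

The two markers are separated by 520 − 380 = 140 density bands.
Dividing by 2 density bands per year: 140 / 2 = 70 years.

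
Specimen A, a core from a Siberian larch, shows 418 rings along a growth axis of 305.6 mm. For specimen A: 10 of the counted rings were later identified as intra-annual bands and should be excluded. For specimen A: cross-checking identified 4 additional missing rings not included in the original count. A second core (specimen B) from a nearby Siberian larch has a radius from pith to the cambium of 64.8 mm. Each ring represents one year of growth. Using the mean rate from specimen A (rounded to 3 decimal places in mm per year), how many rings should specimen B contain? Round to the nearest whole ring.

Specimen A: true ring count = 418 − 10 + 4 = 412.
A: Extension rate ≈ 305.6 / 412 = 0.742 mm/yr.
Specimen B: 64.8 mm / 0.742 mm per year = 87.33 years ≈ 87 rings.

87 rings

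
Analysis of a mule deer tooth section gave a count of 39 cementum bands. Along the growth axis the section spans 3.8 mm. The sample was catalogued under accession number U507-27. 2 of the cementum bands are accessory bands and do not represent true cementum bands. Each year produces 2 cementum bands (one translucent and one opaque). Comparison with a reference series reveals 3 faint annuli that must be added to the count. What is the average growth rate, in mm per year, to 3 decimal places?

True cementum band count = 39 − 2 + 3 = 40.
40 cementum bands at 2 per year is 40 / 2 = 20 years.
Extension rate ≈ 3.8 / 20 = 0.190 mm per year.

0.190 mm per year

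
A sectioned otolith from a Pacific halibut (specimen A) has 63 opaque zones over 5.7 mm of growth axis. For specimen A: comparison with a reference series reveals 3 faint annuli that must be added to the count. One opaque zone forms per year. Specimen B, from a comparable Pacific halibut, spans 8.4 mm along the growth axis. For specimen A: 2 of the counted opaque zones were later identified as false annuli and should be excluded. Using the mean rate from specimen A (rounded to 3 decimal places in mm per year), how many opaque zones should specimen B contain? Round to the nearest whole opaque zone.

94 opaque zones

Specimen A: after corrections the count is 63 − 2 + 3 = 64 opaque zones.
A: Mean rate = 5.7 mm / 64 years ≈ 0.089 mm/yr.
B spans 8.4 / 0.089 = 94.38 years ≈ 94 opaque zones.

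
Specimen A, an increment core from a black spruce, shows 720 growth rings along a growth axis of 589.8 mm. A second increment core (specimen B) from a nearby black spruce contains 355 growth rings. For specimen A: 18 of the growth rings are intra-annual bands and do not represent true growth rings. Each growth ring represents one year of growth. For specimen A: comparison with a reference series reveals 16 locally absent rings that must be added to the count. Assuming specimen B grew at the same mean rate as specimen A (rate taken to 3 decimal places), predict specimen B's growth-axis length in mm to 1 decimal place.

Specimen A: true growth ring count = 720 − 18 + 16 = 718.
A: 589.8 mm over 718 years gives 589.8 / 718 ≈ 0.821 mm/year.
B's length ≈ 0.821 × 355 = 291.5 mm.

291.5 mm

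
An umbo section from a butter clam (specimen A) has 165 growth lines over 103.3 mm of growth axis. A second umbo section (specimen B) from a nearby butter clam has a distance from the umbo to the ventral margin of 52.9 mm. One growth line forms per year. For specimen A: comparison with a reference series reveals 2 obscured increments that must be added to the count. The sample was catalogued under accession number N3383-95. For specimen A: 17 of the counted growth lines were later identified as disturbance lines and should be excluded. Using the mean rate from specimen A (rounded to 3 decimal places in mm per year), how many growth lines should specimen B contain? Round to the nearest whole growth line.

77 growth lines

Specimen A: adjusted count: 165 − 17 + 2 = 150 growth lines.
A: Extension rate ≈ 103.3 / 150 = 0.689 mm/yr.
B spans 52.9 / 0.689 = 76.78 years ≈ 77 growth lines.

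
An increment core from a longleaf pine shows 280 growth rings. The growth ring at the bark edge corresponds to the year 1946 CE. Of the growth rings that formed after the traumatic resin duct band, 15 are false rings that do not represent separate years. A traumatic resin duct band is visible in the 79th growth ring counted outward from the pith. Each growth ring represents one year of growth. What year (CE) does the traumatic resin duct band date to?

1760 CE

280 − 79 = 201 growth rings lie beyond the traumatic resin duct band toward the bark edge.
Removing the 15 false growth rings leaves 201 − 15 = 186 true growth rings beyond the traumatic resin duct band.
The growth ring at the bark edge is 1946 CE, so the traumatic resin duct band dates to 1946 − 186 = 1760 CE.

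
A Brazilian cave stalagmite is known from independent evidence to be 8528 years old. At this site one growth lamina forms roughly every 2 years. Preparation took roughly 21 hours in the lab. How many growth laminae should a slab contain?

Expected growth laminae: 8528 / 2 = 4264.
So 4264 growth laminae should be present.

4264 growth laminae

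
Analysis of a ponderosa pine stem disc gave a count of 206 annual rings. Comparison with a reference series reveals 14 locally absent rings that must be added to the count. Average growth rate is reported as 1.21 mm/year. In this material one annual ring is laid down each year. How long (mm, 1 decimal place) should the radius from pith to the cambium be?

266.2 mm

Correcting the raw count gives 206 + 14 = 220 true annual rings.
220 years at 1.21 mm/year gives 1.21 × 220 = 266.2 mm.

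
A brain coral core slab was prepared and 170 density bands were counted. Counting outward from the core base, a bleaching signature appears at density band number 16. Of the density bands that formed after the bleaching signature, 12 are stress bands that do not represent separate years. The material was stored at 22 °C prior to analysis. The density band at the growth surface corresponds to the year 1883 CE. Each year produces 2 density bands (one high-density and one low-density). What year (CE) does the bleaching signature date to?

1812 CE

Between density band 16 and the growth surface there are 170 − 16 = 154 density bands.
Excluding 12 false density bands: 154 − 12 = 142.
Dividing by 2 density bands per year: 142 / 2 = 71 years.
Counting back 71 years from 1883 CE places the bleaching signature in 1883 − 71 = 1812 CE.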